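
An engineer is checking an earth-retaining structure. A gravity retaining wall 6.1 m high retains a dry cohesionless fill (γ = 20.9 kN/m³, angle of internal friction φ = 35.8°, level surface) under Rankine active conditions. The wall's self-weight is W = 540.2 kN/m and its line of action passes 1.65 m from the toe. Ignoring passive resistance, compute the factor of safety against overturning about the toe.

K_a = tan²(45° − 35.8°/2) = 0.2619.
P_a = ½K_aγH² = 0.5×0.2619×20.9×6.1² = 101.8 kN/m, acting at H/3 = 2.033 m above the base.
Overturning moment M_o = P_a × H/3 = 101.8 × 2.033 = 207.0.
Resisting moment M_r = W × 1.65 = 540.2 × 1.65 = 891.3.
FS_overturning = M_r/M_o = 891.3/207.0 = 4.305.

4.31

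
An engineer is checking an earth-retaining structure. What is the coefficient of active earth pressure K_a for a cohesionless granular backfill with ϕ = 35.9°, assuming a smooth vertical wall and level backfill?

K_a = (1 − sin φ)/(1 + sin φ) = (1 − sin 35.9°)/(1 + sin 35.9°) = 0.2607.

0.261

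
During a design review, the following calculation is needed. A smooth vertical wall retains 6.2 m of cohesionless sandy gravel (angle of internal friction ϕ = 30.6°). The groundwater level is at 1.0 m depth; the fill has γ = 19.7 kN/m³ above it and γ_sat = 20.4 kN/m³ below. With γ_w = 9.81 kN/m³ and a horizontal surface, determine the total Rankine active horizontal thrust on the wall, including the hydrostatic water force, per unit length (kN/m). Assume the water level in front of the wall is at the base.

216 kN/m

K_a = tan²(45° − φ/2) = 0.3253.
γ' = 20.4 − 9.81 = 10.59 kN/m³. Depth below WT = 5.2 m.
σ'_h at WT = K_a γ d_w = 6.409 kPa; at base = 6.409 + K_a γ' × 5.2 = 24.33 kPa.
P₁ (0–1.0 m) = ½×6.409×1.0 = 3.205. P₂ (1.0–6.2 m) = ½(6.409+24.33)×5.2 = 79.91.
P_w = ½ γ_w h₂² = 0.5×9.81×5.2² = 132.6. Total = 3.205+79.91+132.6 = 215.7 kN/m.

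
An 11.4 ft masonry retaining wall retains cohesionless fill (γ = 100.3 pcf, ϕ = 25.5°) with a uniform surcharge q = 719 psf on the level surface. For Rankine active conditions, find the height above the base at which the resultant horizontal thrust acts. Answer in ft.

K_a = 0.3981.
Triangular part P₁ = ½K_aγH² = 2595 at H/3 = 3.800 ft; rectangular part P₂ = K_a q H = 3263 at H/2 = 5.700 ft.
ȳ = (P₁·3.800 + P₂·5.700)/(P₁+P₂) = 4.858 ft.

4.86 ft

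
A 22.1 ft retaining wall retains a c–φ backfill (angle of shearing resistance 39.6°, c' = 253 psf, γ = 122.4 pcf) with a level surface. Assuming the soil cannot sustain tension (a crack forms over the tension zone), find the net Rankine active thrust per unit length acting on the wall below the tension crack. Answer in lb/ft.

2400 lb/ft

K_a = 0.2214; √K_a = 0.4706.
Tension-crack depth z_c = 2c/(γ√K_a) = 2×253/(122.4×0.4706) = 8.785 ft.
σ_a at base = K_a γ H − 2c√K_a = 0.2214×122.4×22.1 − 2×253×0.4706 = 360.9 psf.
P_a = ½ × 360.9 × (H − z_c) = 0.5×360.9×13.31 = 2402 lb/ft.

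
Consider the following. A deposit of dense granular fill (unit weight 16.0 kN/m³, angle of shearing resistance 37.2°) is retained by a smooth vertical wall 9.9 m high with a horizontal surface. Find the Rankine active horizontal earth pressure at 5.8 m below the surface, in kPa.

22.9 kPa

K_a = (1 − sin φ)/(1 + sin φ) = 0.2464.
σ_h = K_a γ z = 0.2464 × 16.0 × 5.8 = 22.87 kPa.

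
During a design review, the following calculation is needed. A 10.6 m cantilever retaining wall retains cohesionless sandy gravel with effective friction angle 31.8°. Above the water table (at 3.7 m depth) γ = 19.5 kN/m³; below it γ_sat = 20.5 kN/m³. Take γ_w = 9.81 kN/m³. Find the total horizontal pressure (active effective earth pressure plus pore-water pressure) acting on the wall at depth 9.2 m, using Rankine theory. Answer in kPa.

K_a = (1 − sin φ)/(1 + sin φ) = 0.3098.
γ' = 20.5 − 9.81 = 10.69 kN/m³.
Effective vertical stress at 9.2 m: σ'_v = 19.5×3.7 + 10.69×5.50 = 130.9 kPa.
σ'_h = K_a σ'_v = 0.3098 × 130.9 = 40.57 kPa; u = γ_w × 5.50 = 53.95 kPa.
Total σ_h = 40.57 + 53.95 = 94.52 kPa.

94.5 kPa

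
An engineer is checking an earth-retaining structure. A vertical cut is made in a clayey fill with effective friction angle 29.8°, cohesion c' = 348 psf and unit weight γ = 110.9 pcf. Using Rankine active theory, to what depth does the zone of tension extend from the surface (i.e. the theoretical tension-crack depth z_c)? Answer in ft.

10.8 ft

K_a = tan²(45° − 29.8°/2) = 0.3360; √K_a = 0.5797.
The active pressure is zero where K_a γ z = 2c√K_a, so z_c = 2c/(γ√K_a) = 2×348/(110.9×0.5797) = 10.83 ft.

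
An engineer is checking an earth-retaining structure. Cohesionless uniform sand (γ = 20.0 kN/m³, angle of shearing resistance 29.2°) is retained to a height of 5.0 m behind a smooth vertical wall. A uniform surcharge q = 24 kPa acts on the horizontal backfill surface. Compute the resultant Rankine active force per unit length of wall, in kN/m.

127 kN/m

K_a = tan²(45° − φ/2) = 0.3442.
Soil triangle: ½ K_a γ H² = 0.5×0.3442×20.0×5.0² = 86.05 kN/m.
Surcharge rectangle: K_a q H = 0.3442×24×5.0 = 41.31 kN/m.
Total = 86.05 + 41.31 = 127.4 kN/m.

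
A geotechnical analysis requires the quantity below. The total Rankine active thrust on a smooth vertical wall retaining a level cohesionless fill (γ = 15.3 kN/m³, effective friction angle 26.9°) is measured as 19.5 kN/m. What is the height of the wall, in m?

2.60 m

K_a = 0.3770. P_a = ½ K_a γ H² ⇒ H = √(2P_a/(K_a γ)).
H = √(2×19.5/(0.3770×15.3)) = 2.600 m.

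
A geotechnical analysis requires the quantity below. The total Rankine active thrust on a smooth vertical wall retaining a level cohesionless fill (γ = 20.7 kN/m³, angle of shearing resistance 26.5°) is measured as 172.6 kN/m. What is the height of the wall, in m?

6.60 m

K_a = 0.3829. P_a = ½ K_a γ H² ⇒ H = √(2P_a/(K_a γ)).
H = √(2×172.6/(0.3829×20.7)) = 6.599 m.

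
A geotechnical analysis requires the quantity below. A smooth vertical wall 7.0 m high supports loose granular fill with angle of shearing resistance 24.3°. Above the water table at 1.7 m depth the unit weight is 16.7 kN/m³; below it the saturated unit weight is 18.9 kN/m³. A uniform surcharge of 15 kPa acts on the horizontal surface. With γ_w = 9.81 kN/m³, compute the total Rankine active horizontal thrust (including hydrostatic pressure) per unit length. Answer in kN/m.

K_a = tan²(45° − φ/2) = 0.4169.
γ' = 18.9 − 9.81 = 9.090 kN/m³. h₂ = H − d_w = 5.3 m.
σ'_h: at surface K_a·q = 6.254; at WT K_a(q+γd_w) = 18.09; at base K_a(q+γd_w+γ'h₂) = 38.18 kPa.
P₁ = ½(6.254+18.09)×1.7 = 20.69; P₂ = ½(18.09+38.18)×5.3 = 149.1; P_w = ½γ_w h₂² = 137.8.
Total = 20.69+149.1+137.8 = 307.6 kN/m.

308 kN/m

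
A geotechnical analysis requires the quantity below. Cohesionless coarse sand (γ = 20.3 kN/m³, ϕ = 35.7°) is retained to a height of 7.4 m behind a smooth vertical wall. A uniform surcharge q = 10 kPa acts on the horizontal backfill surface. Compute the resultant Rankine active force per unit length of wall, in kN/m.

166 kN/m

K_a = tan²(45° − φ/2) = 0.2630.
Soil triangle: ½ K_a γ H² = 0.5×0.2630×20.3×7.4² = 146.2 kN/m.
Surcharge rectangle: K_a q H = 0.2630×10×7.4 = 19.46 kN/m.
Total = 146.2 + 19.46 = 165.6 kN/m.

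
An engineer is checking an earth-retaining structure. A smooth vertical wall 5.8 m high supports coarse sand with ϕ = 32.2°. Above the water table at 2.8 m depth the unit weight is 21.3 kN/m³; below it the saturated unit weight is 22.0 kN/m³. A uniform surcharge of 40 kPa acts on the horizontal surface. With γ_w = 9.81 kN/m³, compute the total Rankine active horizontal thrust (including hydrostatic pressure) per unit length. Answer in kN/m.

212 kN/m

K_a = tan²(45° − φ/2) = 0.3047.
γ' = 22.0 − 9.81 = 12.19 kN/m³. h₂ = H − d_w = 3.0 m.
σ'_h: at surface K_a·q = 12.19; at WT K_a(q+γd_w) = 30.36; at base K_a(q+γd_w+γ'h₂) = 41.51 kPa.
P₁ = ½(12.19+30.36)×2.8 = 59.57; P₂ = ½(30.36+41.51)×3.0 = 107.8; P_w = ½γ_w h₂² = 44.14.
Total = 59.57+107.8+44.14 = 211.5 kN/m.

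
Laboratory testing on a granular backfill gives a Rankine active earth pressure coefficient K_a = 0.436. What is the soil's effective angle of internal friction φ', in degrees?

K_a = tan²(45° − φ/2) ⇒ 45° − φ/2 = arctan(√0.436) = 33.44°.
φ = 2(45° − 33.44°) = 23.13°.

23.1°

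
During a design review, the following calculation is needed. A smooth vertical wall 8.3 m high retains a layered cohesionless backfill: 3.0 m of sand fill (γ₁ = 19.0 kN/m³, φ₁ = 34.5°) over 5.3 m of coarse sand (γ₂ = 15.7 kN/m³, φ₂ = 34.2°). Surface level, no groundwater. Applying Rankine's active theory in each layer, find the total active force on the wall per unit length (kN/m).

170 kN/m

K_a1 = tan²(45°−34.5°/2) = 0.2768; K_a2 = tan²(45°−34.2°/2) = 0.2803.
Layer 1: σ at base = K_a1 γ₁ h₁ = 15.78 kPa; P₁ = ½×15.78×3.0 = 23.67.
Layer 2: σ_v at top = γ₁h₁ = 57.00; σ_h top = K_a2×57.00 = 15.98; σ_h base = K_a2×(57.00+15.7×5.3) = 39.31.
P₂ = ½(15.98+39.31)×5.3 = 146.5. Total P_a = 23.67+146.5 = 170.2 kN/m.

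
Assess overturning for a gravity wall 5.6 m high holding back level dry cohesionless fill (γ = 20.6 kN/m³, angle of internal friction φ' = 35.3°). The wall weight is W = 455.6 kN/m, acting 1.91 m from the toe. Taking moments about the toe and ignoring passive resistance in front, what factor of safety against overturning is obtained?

K_a = tan²(45° − 35.3°/2) = 0.2675.
P_a = ½K_aγH² = 0.5×0.2675×20.6×5.6² = 86.42 kN/m, acting at H/3 = 1.867 m above the base.
Overturning moment M_o = P_a × H/3 = 86.42 × 1.867 = 161.3.
Resisting moment M_r = W × 1.91 = 455.6 × 1.91 = 870.2.
FS_overturning = M_r/M_o = 870.2/161.3 = 5.394.

5.39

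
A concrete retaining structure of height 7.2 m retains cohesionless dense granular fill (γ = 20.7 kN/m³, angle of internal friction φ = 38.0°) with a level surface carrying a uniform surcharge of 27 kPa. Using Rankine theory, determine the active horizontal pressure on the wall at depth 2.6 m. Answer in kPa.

19.2 kPa

K_a = (1 − sin φ)/(1 + sin φ) = 0.2379.
σ_v = γz + q = 20.7 × 2.6 + 27 = 80.82 kPa.
σ_h = K_a σ_v = 0.2379 × 80.82 = 19.23 kPa.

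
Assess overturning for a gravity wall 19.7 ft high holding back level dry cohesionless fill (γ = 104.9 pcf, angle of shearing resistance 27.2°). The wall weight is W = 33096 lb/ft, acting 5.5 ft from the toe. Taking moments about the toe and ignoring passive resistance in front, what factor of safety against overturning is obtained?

K_a = tan²(45° − 27.2°/2) = 0.3726.
P_a = ½K_aγH² = 0.5×0.3726×104.9×19.7² = 7584 lb/ft, acting at H/3 = 6.567 ft above the base.
Overturning moment M_o = P_a × H/3 = 7584 × 6.567 = 49800.
Resisting moment M_r = W × 5.5 = 33096 × 5.5 = 182000.
FS_overturning = M_r/M_o = 182000/49800 = 3.655.

3.65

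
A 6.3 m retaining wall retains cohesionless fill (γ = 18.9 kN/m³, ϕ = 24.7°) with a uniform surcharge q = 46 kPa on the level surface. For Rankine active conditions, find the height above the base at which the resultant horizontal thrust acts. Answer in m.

K_a = 0.4106.
Triangular part P₁ = ½K_aγH² = 154.0 at H/3 = 2.100 m; rectangular part P₂ = K_a q H = 119.0 at H/2 = 3.150 m.
ȳ = (P₁·2.100 + P₂·3.150)/(P₁+P₂) = 2.558 m.

2.56 m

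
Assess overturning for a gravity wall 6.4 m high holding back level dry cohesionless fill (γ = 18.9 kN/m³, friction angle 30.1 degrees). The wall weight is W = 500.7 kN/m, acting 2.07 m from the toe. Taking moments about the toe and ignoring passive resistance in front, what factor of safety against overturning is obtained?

K_a = tan²(45° − 30.1°/2) = 0.3320.
P_a = ½K_aγH² = 0.5×0.3320×18.9×6.4² = 128.5 kN/m, acting at H/3 = 2.133 m above the base.
Overturning moment M_o = P_a × H/3 = 128.5 × 2.133 = 274.1.
Resisting moment M_r = W × 2.07 = 500.7 × 2.07 = 1036.
FS_overturning = M_r/M_o = 1036/274.1 = 3.781.

3.78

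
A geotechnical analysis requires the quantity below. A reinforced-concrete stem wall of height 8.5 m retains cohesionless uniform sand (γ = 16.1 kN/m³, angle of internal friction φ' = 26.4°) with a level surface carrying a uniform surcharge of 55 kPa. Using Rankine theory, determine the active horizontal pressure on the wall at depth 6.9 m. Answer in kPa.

K_a = (1 − sin φ)/(1 + sin φ) = 0.3844.
σ_v = γz + q = 16.1 × 6.9 + 55 = 166.1 kPa.
σ_h = K_a σ_v = 0.3844 × 166.1 = 63.85 kPa.

63.9 kPa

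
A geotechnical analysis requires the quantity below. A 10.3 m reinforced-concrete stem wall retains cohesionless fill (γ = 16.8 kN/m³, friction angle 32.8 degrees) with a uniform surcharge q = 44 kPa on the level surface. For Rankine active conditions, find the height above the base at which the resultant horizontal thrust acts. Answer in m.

4.01 m

K_a = 0.2973.
Triangular part P₁ = ½K_aγH² = 264.9 at H/3 = 3.433 m; rectangular part P₂ = K_a q H = 134.7 at H/2 = 5.150 m.
ȳ = (P₁·3.433 + P₂·5.150)/(P₁+P₂) = 4.012 m.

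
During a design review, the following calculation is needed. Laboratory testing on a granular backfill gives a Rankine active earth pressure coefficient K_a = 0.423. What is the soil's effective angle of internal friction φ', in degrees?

K_a = tan²(45° − φ/2) ⇒ 45° − φ/2 = arctan(√0.423) = 33.04°.
φ = 2(45° − 33.04°) = 23.92°.

23.9°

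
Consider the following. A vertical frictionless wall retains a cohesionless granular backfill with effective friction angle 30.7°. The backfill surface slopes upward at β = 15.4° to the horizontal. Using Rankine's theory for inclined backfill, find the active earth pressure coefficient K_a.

0.364

K_a = cos β · (cos β − √(cos²β − cos²φ)) / (cos β + √(cos²β − cos²φ)).
cos β = 0.9641, cos φ = 0.8599, √(cos²β − cos²φ) = 0.4360.
K_a = 0.9641 × (0.9641 − 0.4360)/(0.9641 + 0.4360) = 0.3636.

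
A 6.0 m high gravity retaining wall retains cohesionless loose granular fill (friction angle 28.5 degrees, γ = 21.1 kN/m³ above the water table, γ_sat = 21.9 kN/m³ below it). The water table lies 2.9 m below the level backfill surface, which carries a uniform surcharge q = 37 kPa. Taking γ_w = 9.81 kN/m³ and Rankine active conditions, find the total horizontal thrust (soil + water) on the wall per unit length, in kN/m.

K_a = tan²(45° − φ/2) = 0.3540.
γ' = 21.9 − 9.81 = 12.09 kN/m³. h₂ = H − d_w = 3.1 m.
σ'_h: at surface K_a·q = 13.10; at WT K_a(q+γd_w) = 34.75; at base K_a(q+γd_w+γ'h₂) = 48.02 kPa.
P₁ = ½(13.10+34.75)×2.9 = 69.38; P₂ = ½(34.75+48.02)×3.1 = 128.3; P_w = ½γ_w h₂² = 47.14.
Total = 69.38+128.3+47.14 = 244.8 kN/m.

245 kN/m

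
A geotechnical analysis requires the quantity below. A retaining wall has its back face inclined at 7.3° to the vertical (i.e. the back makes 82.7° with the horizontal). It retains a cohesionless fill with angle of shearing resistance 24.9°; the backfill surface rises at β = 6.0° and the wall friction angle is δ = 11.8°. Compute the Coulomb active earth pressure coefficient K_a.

0.463

K_a = sin²(α+φ) / [sin²α · sin(α−δ) · (1 + √{sin(φ+δ)sin(φ−β) / (sin(α−δ)sin(α+β))})²].
With α = 82.7°, φ = 24.9°, δ = 11.8°, β = 6.0°: K_a = 0.4631.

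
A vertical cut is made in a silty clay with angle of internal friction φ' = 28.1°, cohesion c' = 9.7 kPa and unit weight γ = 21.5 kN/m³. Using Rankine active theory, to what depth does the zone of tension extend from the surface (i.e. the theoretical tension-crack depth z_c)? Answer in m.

1.50 m

K_a = tan²(45° − 28.1°/2) = 0.3596; √K_a = 0.5997.
The active pressure is zero where K_a γ z = 2c√K_a, so z_c = 2c/(γ√K_a) = 2×9.7/(21.5×0.5997) = 1.505 m.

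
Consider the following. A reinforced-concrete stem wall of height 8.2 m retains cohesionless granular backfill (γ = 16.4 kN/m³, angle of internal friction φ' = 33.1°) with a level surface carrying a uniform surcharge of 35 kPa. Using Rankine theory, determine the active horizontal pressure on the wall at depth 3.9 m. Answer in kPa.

29.1 kPa

K_a = (1 − sin φ)/(1 + sin φ) = 0.2936.
σ_v = γz + q = 16.4 × 3.9 + 35 = 98.96 kPa.
σ_h = K_a σ_v = 0.2936 × 98.96 = 29.05 kPa.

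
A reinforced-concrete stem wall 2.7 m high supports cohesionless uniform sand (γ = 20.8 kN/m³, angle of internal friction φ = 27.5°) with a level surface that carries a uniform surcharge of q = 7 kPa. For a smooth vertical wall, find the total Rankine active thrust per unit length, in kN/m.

K_a = tan²(45° − φ/2) = 0.3682.
Soil triangle: ½ K_a γ H² = 0.5×0.3682×20.8×2.7² = 27.92 kN/m.
Surcharge rectangle: K_a q H = 0.3682×7×2.7 = 6.959 kN/m.
Total = 27.92 + 6.959 = 34.88 kN/m.

34.9 kN/m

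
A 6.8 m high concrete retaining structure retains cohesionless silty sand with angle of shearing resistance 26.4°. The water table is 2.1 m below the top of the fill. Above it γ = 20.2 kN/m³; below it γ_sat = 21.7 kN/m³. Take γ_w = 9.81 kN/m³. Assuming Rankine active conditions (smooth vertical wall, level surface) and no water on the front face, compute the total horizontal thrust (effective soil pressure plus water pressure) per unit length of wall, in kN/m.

253 kN/m

K_a = tan²(45° − φ/2) = 0.3844.
γ' = 21.7 − 9.81 = 11.89 kN/m³. Depth below WT = 4.7 m.
σ'_h at WT = K_a γ d_w = 16.31 kPa; at base = 16.31 + K_a γ' × 4.7 = 37.79 kPa.
P₁ (0–2.1 m) = ½×16.31×2.1 = 17.12. P₂ (2.1–6.8 m) = ½(16.31+37.79)×4.7 = 127.1.
P_w = ½ γ_w h₂² = 0.5×9.81×4.7² = 108.4. Total = 17.12+127.1+108.4 = 252.6 kN/m.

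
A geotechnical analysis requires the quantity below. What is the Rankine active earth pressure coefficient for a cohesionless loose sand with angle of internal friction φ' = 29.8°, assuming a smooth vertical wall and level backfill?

0.336

K_a = (1 − sin φ)/(1 + sin φ) = (1 − sin 29.8°)/(1 + sin 29.8°) = 0.3360.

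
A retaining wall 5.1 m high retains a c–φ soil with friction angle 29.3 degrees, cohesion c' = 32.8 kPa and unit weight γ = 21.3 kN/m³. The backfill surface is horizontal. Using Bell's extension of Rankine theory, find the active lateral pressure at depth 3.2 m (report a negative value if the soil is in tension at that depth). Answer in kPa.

K_a = (1 − sin φ)/(1 + sin φ) = 0.3428.
σ_a = K_a γ z − 2c√K_a = 0.3428×21.3×3.2 − 2×32.8×0.5855 = -15.04 kPa.

-15.0 kPa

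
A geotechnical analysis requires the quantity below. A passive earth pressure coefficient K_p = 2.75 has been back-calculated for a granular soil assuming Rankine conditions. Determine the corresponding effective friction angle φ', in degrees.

K_p = (1+sin φ)/(1−sin φ) ⇒ sin φ = (K_p − 1)/(K_p + 1) = 0.4667.
φ = arcsin(0.4667) = 27.82°.

27.8°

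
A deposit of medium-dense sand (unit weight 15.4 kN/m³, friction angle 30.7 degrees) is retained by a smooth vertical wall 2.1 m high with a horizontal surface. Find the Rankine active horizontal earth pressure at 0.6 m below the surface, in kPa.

2.99 kPa

K_a = (1 − sin φ)/(1 + sin φ) = 0.3240.
σ_h = K_a γ z = 0.3240 × 15.4 × 0.6 = 2.994 kPa.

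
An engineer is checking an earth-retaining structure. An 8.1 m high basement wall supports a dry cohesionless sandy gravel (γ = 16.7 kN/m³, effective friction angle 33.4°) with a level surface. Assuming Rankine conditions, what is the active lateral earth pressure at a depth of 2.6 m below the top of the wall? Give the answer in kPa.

12.6 kPa

K_a = (1 − sin φ)/(1 + sin φ) = 0.2899.
σ_h = K_a γ z = 0.2899 × 16.7 × 2.6 = 12.59 kPa.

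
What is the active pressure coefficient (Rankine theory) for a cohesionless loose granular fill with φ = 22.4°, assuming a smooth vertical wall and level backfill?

K_a = tan²(45° − φ/2) = tan²(33.80°) = 0.4482.

0.448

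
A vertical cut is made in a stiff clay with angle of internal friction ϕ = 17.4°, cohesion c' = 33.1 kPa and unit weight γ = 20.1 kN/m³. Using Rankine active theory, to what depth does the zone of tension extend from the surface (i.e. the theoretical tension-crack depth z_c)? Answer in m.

4.48 m

K_a = tan²(45° − 17.4°/2) = 0.5396; √K_a = 0.7346.
The active pressure is zero where K_a γ z = 2c√K_a, so z_c = 2c/(γ√K_a) = 2×33.1/(20.1×0.7346) = 4.484 m.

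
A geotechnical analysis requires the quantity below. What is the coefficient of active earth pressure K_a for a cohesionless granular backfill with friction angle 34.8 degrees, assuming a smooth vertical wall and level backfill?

0.273

K_a = (1 − sin φ)/(1 + sin φ) = (1 − sin 34.8°)/(1 + sin 34.8°) = 0.2733.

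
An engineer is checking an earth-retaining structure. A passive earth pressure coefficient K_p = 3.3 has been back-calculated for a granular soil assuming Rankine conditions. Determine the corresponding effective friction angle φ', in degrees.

K_p = (1+sin φ)/(1−sin φ) ⇒ sin φ = (K_p − 1)/(K_p + 1) = 0.5349.
φ = arcsin(0.5349) = 32.34°.

32.3°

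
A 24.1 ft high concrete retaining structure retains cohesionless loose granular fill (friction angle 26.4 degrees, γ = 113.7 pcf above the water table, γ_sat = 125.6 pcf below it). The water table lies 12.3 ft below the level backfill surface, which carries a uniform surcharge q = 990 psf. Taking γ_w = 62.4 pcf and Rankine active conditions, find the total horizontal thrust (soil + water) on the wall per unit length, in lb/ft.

K_a = tan²(45° − φ/2) = 0.3844.
γ' = 125.6 − 62.4 = 63.20 pcf. h₂ = H − d_w = 11.8 ft.
σ'_h: at surface K_a·q = 380.6; at WT K_a(q+γd_w) = 918.2; at base K_a(q+γd_w+γ'h₂) = 1205 psf.
P₁ = ½(380.6+918.2)×12.3 = 7988; P₂ = ½(918.2+1205)×11.8 = 12530; P_w = ½γ_w h₂² = 4344.
Total = 7988+12530+4344 = 24860 lb/ft.

24900 lb/ft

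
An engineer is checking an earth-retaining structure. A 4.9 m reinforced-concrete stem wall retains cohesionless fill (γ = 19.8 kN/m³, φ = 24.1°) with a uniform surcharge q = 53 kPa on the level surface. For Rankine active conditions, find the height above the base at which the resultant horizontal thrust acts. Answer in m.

K_a = 0.4201.
Triangular part P₁ = ½K_aγH² = 99.86 at H/3 = 1.633 m; rectangular part P₂ = K_a q H = 109.1 at H/2 = 2.450 m.
ȳ = (P₁·1.633 + P₂·2.450)/(P₁+P₂) = 2.060 m.

2.06 m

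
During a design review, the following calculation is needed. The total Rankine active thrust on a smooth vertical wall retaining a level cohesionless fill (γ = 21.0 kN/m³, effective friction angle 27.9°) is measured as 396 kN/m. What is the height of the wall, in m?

10.2 m

K_a = 0.3625. P_a = ½ K_a γ H² ⇒ H = √(2P_a/(K_a γ)).
H = √(2×396/(0.3625×21.0)) = 10.20 m.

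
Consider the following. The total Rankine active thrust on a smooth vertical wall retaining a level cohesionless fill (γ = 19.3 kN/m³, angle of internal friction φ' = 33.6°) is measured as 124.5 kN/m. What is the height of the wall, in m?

K_a = 0.2875. P_a = ½ K_a γ H² ⇒ H = √(2P_a/(K_a γ)).
H = √(2×124.5/(0.2875×19.3)) = 6.699 m.

6.70 m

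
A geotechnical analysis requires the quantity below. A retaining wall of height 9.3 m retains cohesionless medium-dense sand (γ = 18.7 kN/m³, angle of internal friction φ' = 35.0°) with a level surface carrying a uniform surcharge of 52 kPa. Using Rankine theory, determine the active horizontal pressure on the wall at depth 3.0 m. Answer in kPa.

K_a = (1 − sin φ)/(1 + sin φ) = 0.2710.
σ_v = γz + q = 18.7 × 3.0 + 52 = 108.1 kPa.
σ_h = K_a σ_v = 0.2710 × 108.1 = 29.29 kPa.

29.3 kPa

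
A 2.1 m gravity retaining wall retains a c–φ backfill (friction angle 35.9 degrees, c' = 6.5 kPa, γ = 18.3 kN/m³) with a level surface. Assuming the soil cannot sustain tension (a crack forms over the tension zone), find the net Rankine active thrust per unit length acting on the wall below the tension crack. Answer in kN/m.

1.20 kN/m

K_a = 0.2607; √K_a = 0.5106.
Tension-crack depth z_c = 2c/(γ√K_a) = 2×6.5/(18.3×0.5106) = 1.391 m.
σ_a at base = K_a γ H − 2c√K_a = 0.2607×18.3×2.1 − 2×6.5×0.5106 = 3.382 kPa.
P_a = ½ × 3.382 × (H − z_c) = 0.5×3.382×0.7088 = 1.199 kN/m.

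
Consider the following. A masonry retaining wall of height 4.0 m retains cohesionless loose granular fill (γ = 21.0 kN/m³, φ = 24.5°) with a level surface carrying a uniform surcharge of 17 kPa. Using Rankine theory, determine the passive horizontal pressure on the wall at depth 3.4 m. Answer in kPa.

K_p = (1 + sin φ)/(1 − sin φ) = 2.417.
σ_v = γz + q = 21.0 × 3.4 + 17 = 88.40 kPa.
σ_h = K_p σ_v = 2.417 × 88.40 = 213.7 kPa.

214 kPa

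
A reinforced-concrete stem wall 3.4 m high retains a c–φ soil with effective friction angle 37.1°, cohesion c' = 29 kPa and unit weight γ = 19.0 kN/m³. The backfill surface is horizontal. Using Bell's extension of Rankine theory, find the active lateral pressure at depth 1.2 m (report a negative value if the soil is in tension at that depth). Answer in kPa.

-23.2 kPa

K_a = (1 − sin φ)/(1 + sin φ) = 0.2475.
σ_a = K_a γ z − 2c√K_a = 0.2475×19.0×1.2 − 2×29×0.4975 = -23.21 kPa.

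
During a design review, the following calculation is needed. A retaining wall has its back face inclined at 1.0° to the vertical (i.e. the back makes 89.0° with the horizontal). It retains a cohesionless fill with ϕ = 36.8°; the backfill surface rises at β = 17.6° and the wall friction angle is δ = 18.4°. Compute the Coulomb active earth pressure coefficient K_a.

K_a = sin²(α+φ) / [sin²α · sin(α−δ) · (1 + √{sin(φ+δ)sin(φ−β) / (sin(α−δ)sin(α+β))})²].
With α = 89.0°, φ = 36.8°, δ = 18.4°, β = 17.6°: K_a = 0.2917.

0.292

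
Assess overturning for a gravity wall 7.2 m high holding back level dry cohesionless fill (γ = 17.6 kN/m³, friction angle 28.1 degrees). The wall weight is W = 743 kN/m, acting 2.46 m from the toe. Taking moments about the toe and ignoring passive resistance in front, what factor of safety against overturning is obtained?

4.64

K_a = tan²(45° − 28.1°/2) = 0.3596.
P_a = ½K_aγH² = 0.5×0.3596×17.6×7.2² = 164.1 kN/m, acting at H/3 = 2.400 m above the base.
Overturning moment M_o = P_a × H/3 = 164.1 × 2.400 = 393.7.
Resisting moment M_r = W × 2.46 = 743 × 2.46 = 1828.
FS_overturning = M_r/M_o = 1828/393.7 = 4.642.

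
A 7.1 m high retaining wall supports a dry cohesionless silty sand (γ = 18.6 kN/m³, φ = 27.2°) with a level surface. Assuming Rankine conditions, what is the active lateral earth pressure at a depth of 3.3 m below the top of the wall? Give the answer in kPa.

K_a = (1 − sin φ)/(1 + sin φ) = 0.3726.
σ_h = K_a γ z = 0.3726 × 18.6 × 3.3 = 22.87 kPa.

22.9 kPa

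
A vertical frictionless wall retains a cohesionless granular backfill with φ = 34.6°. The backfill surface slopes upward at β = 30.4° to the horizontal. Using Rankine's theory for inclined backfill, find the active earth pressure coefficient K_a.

0.466

K_a = cos β · (cos β − √(cos²β − cos²φ)) / (cos β + √(cos²β − cos²φ)).
cos β = 0.8625, cos φ = 0.8231, √(cos²β − cos²φ) = 0.2576.
K_a = 0.8625 × (0.8625 − 0.2576)/(0.8625 + 0.2576) = 0.4658.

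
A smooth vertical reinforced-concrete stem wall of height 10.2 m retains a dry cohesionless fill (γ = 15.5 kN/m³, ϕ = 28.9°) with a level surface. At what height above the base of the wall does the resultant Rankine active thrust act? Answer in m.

K_a = 0.3484.
The pressure distribution is triangular, so the resultant acts at H/3 above the base = 10.2/3 = 3.400 m.

3.40 m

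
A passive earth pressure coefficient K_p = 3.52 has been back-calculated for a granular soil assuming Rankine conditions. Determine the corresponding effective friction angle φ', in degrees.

33.9°

K_p = (1+sin φ)/(1−sin φ) ⇒ sin φ = (K_p − 1)/(K_p + 1) = 0.5575.
φ = arcsin(0.5575) = 33.88°.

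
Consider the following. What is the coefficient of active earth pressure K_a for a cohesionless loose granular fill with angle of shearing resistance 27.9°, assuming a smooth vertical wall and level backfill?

0.362

K_a = (1 − sin φ)/(1 + sin φ) = (1 − sin 27.9°)/(1 + sin 27.9°) = 0.3625.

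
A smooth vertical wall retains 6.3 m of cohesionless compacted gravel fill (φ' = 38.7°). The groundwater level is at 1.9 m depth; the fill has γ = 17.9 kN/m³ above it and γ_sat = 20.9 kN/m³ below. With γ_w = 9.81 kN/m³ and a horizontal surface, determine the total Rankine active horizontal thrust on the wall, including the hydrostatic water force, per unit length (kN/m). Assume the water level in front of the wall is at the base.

K_a = tan²(45° − φ/2) = 0.2306.
γ' = 20.9 − 9.81 = 11.09 kN/m³. Depth below WT = 4.4 m.
σ'_h at WT = K_a γ d_w = 7.842 kPa; at base = 7.842 + K_a γ' × 4.4 = 19.09 kPa.
P₁ (0–1.9 m) = ½×7.842×1.9 = 7.450. P₂ (1.9–6.3 m) = ½(7.842+19.09)×4.4 = 59.26.
P_w = ½ γ_w h₂² = 0.5×9.81×4.4² = 94.96. Total = 7.450+59.26+94.96 = 161.7 kN/m.

162 kN/m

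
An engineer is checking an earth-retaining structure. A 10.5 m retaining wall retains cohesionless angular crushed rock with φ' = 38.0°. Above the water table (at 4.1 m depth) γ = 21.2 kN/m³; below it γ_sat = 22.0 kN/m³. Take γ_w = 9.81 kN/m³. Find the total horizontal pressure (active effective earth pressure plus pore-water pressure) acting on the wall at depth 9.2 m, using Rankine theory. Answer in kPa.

85.5 kPa

K_a = (1 − sin φ)/(1 + sin φ) = 0.2379.
γ' = 22.0 − 9.81 = 12.19 kN/m³.
Effective vertical stress at 9.2 m: σ'_v = 21.2×4.1 + 12.19×5.10 = 149.1 kPa.
σ'_h = K_a σ'_v = 0.2379 × 149.1 = 35.47 kPa; u = γ_w × 5.10 = 50.03 kPa.
Total σ_h = 35.47 + 50.03 = 85.50 kPa.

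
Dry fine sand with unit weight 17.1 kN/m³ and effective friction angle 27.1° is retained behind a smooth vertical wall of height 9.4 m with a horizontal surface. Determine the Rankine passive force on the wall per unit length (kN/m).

2020 kN/m

K_p = tan²(45° + φ/2) = 2.673.
P_p = ½ K_p γ H² = 0.5 × 2.673 × 17.1 × 9.4² = 2020 kN/m.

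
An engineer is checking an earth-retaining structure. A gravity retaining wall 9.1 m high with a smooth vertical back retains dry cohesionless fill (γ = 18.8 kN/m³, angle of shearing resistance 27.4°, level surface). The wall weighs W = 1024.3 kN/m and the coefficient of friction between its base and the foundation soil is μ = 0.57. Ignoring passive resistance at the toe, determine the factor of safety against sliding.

2.03

K_a = tan²(45° − 27.4°/2) = 0.3697.
P_a = ½K_aγH² = 0.5×0.3697×18.8×9.1² = 287.8 kN/m, acting at H/3 = 3.033 m above the base.
FS_sliding = μW / P_a = 0.57×1024.3 / 287.8 = 2.029.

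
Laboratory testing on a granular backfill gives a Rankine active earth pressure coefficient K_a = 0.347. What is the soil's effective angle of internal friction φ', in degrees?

29.0°

K_a = tan²(45° − φ/2) ⇒ 45° − φ/2 = arctan(√0.347) = 30.50°.
φ = 2(45° − 30.50°) = 29.00°.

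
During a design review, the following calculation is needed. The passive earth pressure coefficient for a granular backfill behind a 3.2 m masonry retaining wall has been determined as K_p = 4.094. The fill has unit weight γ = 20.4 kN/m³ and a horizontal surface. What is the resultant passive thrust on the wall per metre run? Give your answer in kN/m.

P = ½ K_p γ H² = 0.5 × 4.094 × 20.4 × 3.2² = 427.6 kN/m.

428 kN/m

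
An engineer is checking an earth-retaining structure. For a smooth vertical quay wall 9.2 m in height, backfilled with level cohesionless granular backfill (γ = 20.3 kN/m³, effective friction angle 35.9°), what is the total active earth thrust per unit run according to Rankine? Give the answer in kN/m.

224 kN/m

K_a = tan²(45° − φ/2) = 0.2607.
P_a = ½ K_a γ H² = 0.5 × 0.2607 × 20.3 × 9.2² = 224.0 kN/m.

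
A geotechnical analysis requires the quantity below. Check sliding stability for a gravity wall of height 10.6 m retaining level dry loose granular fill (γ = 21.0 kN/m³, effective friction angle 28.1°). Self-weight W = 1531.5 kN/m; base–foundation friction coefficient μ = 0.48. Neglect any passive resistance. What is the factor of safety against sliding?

1.73

K_a = tan²(45° − 28.1°/2) = 0.3596.
P_a = ½K_aγH² = 0.5×0.3596×21.0×10.6² = 424.3 kN/m, acting at H/3 = 3.533 m above the base.
FS_sliding = μW / P_a = 0.48×1531.5 / 424.3 = 1.733.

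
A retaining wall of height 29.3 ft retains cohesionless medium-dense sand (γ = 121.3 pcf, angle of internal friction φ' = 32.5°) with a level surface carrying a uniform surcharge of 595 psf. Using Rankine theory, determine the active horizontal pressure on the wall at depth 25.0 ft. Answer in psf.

K_a = (1 − sin φ)/(1 + sin φ) = 0.3010.
σ_v = γz + q = 121.3 × 25.0 + 595 = 3628 psf.
σ_h = K_a σ_v = 0.3010 × 3628 = 1092 psf.

1090 psf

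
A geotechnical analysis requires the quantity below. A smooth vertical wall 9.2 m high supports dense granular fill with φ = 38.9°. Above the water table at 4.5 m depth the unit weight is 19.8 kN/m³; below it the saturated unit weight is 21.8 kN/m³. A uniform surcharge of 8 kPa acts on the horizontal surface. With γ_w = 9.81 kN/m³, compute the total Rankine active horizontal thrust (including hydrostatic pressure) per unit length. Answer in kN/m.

K_a = tan²(45° − φ/2) = 0.2285.
γ' = 21.8 − 9.81 = 11.99 kN/m³. h₂ = H − d_w = 4.7 m.
σ'_h: at surface K_a·q = 1.828; at WT K_a(q+γd_w) = 22.19; at base K_a(q+γd_w+γ'h₂) = 35.07 kPa.
P₁ = ½(1.828+22.19)×4.5 = 54.04; P₂ = ½(22.19+35.07)×4.7 = 134.6; P_w = ½γ_w h₂² = 108.4.
Total = 54.04+134.6+108.4 = 297.0 kN/m.

297 kN/m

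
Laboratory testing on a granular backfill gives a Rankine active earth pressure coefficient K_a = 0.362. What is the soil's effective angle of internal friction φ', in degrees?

K_a = tan²(45° − φ/2) ⇒ 45° − φ/2 = arctan(√0.362) = 31.03°.
φ = 2(45° − 31.03°) = 27.93°.

27.9°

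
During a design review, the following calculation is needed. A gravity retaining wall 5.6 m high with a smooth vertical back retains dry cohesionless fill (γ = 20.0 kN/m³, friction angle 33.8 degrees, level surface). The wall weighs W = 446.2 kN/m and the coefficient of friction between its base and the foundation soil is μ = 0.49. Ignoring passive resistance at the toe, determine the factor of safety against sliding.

2.45

K_a = tan²(45° − 33.8°/2) = 0.2851.
P_a = ½K_aγH² = 0.5×0.2851×20.0×5.6² = 89.41 kN/m, acting at H/3 = 1.867 m above the base.
FS_sliding = μW / P_a = 0.49×446.2 / 89.41 = 2.445.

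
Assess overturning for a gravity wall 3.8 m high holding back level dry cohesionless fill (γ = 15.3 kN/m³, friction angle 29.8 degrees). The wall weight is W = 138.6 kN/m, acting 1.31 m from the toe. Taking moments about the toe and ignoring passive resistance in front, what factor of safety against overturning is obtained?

K_a = tan²(45° − 29.8°/2) = 0.3360.
P_a = ½K_aγH² = 0.5×0.3360×15.3×3.8² = 37.12 kN/m, acting at H/3 = 1.267 m above the base.
Overturning moment M_o = P_a × H/3 = 37.12 × 1.267 = 47.02.
Resisting moment M_r = W × 1.31 = 138.6 × 1.31 = 181.6.
FS_overturning = M_r/M_o = 181.6/47.02 = 3.862.

3.86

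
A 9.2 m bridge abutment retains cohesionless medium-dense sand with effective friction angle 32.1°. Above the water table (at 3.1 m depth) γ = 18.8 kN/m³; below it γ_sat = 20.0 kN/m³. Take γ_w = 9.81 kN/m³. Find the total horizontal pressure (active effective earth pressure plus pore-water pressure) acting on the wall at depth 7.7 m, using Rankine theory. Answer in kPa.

K_a = (1 − sin φ)/(1 + sin φ) = 0.3060.
γ' = 20.0 − 9.81 = 10.19 kN/m³.
Effective vertical stress at 7.7 m: σ'_v = 18.8×3.1 + 10.19×4.60 = 105.2 kPa.
σ'_h = K_a σ'_v = 0.3060 × 105.2 = 32.18 kPa; u = γ_w × 4.60 = 45.13 kPa.
Total σ_h = 32.18 + 45.13 = 77.30 kPa.

77.3 kPa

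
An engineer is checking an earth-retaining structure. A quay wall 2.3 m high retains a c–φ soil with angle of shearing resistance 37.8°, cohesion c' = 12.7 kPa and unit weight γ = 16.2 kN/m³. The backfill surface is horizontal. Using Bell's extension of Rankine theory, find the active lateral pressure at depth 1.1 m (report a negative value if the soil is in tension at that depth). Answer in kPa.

-8.17 kPa

K_a = (1 − sin φ)/(1 + sin φ) = 0.2400.
σ_a = K_a γ z − 2c√K_a = 0.2400×16.2×1.1 − 2×12.7×0.4899 = -8.167 kPa.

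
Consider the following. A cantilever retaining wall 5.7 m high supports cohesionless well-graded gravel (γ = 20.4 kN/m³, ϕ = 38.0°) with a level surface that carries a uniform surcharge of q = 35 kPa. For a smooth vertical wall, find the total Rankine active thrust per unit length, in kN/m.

126 kN/m

K_a = tan²(45° − φ/2) = 0.2379.
Soil triangle: ½ K_a γ H² = 0.5×0.2379×20.4×5.7² = 78.83 kN/m.
Surcharge rectangle: K_a q H = 0.2379×35×5.7 = 47.46 kN/m.
Total = 78.83 + 47.46 = 126.3 kN/m.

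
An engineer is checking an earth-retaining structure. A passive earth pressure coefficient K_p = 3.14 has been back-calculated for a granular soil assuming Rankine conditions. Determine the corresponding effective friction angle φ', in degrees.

31.1°

K_p = (1+sin φ)/(1−sin φ) ⇒ sin φ = (K_p − 1)/(K_p + 1) = 0.5169.
φ = arcsin(0.5169) = 31.13°.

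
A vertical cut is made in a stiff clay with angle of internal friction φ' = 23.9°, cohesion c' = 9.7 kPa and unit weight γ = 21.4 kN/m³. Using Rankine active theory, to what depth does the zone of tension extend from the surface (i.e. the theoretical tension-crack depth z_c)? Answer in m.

K_a = tan²(45° − 23.9°/2) = 0.4233; √K_a = 0.6506.
The active pressure is zero where K_a γ z = 2c√K_a, so z_c = 2c/(γ√K_a) = 2×9.7/(21.4×0.6506) = 1.393 m.

1.39 m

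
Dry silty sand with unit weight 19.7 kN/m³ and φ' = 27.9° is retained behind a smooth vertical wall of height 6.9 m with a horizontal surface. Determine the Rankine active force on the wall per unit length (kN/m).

170 kN/m

K_a = tan²(45° − φ/2) = 0.3625.
P_a = ½ K_a γ H² = 0.5 × 0.3625 × 19.7 × 6.9² = 170.0 kN/m.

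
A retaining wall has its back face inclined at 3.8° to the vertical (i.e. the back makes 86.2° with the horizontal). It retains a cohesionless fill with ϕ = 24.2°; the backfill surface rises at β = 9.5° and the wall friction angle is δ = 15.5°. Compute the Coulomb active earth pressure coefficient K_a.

0.467

K_a = sin²(α+φ) / [sin²α · sin(α−δ) · (1 + √{sin(φ+δ)sin(φ−β) / (sin(α−δ)sin(α+β))})²].
With α = 86.2°, φ = 24.2°, δ = 15.5°, β = 9.5°: K_a = 0.4666.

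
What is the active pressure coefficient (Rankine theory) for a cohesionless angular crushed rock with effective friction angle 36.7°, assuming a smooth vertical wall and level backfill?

K_a = tan²(45° − φ/2) = tan²(26.65°) = 0.2519.

0.252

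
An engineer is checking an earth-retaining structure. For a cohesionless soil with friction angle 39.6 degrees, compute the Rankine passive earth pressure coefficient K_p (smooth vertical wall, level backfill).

K_p = (1 + sin φ)/(1 − sin φ) = tan²(45° + 39.6°/2) = 4.516.

4.52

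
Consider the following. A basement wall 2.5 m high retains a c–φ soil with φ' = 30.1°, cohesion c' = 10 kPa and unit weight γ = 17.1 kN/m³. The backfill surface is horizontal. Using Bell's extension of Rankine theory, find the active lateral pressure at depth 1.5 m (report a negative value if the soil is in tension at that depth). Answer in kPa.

K_a = (1 − sin φ)/(1 + sin φ) = 0.3320.
σ_a = K_a γ z − 2c√K_a = 0.3320×17.1×1.5 − 2×10×0.5762 = -3.008 kPa.

-3.01 kPa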